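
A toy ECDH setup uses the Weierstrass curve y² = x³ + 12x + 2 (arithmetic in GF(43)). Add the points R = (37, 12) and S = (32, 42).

(10, 41)

(37, 12) + (32, 42). λ = (42 - 12)/(32 - 37) ≡ 30/38 mod 43. 38⁻¹ ≡ 17 (mod 43), so λ ≡ 37.
  x = λ² - 37 - 32 = 1369 - 69 ≡ 10; y = λ·(37 - 10) - 12 ≡ 41. → (10, 41)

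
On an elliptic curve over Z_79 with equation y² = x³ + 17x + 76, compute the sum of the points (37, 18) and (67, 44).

(7, 8)

(37, 18) + (67, 44). λ = (44 - 18)/(67 - 37) ≡ 26/30 mod 79. 30⁻¹ ≡ 29 (mod 79) since 30·29 = 870 ≡ 1, so λ ≡ 43.
  x = λ² - 37 - 67 = 1849 - 104 ≡ 7; y = λ·(37 - 7) - 18 ≡ 8. → (7, 8)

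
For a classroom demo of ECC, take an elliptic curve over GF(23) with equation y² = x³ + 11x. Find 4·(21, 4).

Write G = (21, 4).
Double-and-add on 4 = (100)₂. Start with G = (21, 4) for the leading 1-bit.
double: tangent at (21, 4): λ = (3·21² + 11)/(2·4) ≡ 0/8. 8⁻¹ ≡ 3 (mod 23), so λ ≡ 0·3 ≡ 0.
  x = λ² - 21 - 21 = 0 - 42 ≡ 4; y = λ·(21 - 4) - 4 ≡ 19. → (4, 19)
double: tangent at (4, 19): λ = (3·4² + 11)/(2·19) ≡ 13/15. 15⁻¹ ≡ 20 (mod 23), so λ ≡ 13·20 ≡ 7.
  x = λ² - 4 - 4 = 49 - 8 ≡ 18; y = λ·(4 - 18) - 19 ≡ 21. → (18, 21)

(18, 21)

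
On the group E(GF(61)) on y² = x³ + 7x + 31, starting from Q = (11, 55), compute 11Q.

(10, 53)

Repeated addition: build up to 11Q.
2Q: tangent at (11, 55): λ = (3·11² + 7)/(2·55) ≡ 4/49. 49⁻¹ ≡ 5 (mod 61), so λ ≡ 4·5 ≡ 20.
  x = λ² - 11 - 11 = 400 - 22 ≡ 12; y = λ·(11 - 12) - 55 ≡ 47. → (12, 47)
3Q: (12, 47) + (11, 55). λ = (55 - 47)/(11 - 12) ≡ 8/60 mod 61. 60⁻¹ ≡ 60 (mod 61), so λ ≡ 53.
  x = λ² - 12 - 11 = 2809 - 23 ≡ 41; y = λ·(12 - 41) - 47 ≡ 2. → (41, 2)
4Q: (41, 2) + (11, 55). λ = (55 - 2)/(11 - 41) ≡ 53/31 mod 61. 31⁻¹ ≡ 2 (mod 61), so λ ≡ 45.
  x = λ² - 41 - 11 = 2025 - 52 ≡ 21; y = λ·(41 - 21) - 2 ≡ 44. → (21, 44)
5Q: (21, 44) + (11, 55). λ = (55 - 44)/(11 - 21) ≡ 11/51 mod 61. 51⁻¹ ≡ 6 (mod 61), so λ ≡ 5.
  x = λ² - 21 - 11 = 25 - 32 ≡ 54; y = λ·(21 - 54) - 44 ≡ 35. → (54, 35)
6Q: (54, 35) + (11, 55). λ = (55 - 35)/(11 - 54) ≡ 20/18 mod 61. 18⁻¹ ≡ 17 (mod 61) since 18·17 = 306 ≡ 1, so λ ≡ 35.
  x = λ² - 54 - 11 = 1225 - 65 ≡ 1; y = λ·(54 - 1) - 35 ≡ 51. → (1, 51)
7Q: (1, 51) + (11, 55). λ = (55 - 51)/(11 - 1) ≡ 4/10 mod 61. 10⁻¹ ≡ 55 (mod 61) since 10·55 = 550 ≡ 1, so λ ≡ 37.
  x = λ² - 1 - 11 = 1369 - 12 ≡ 15; y = λ·(1 - 15) - 51 ≡ 41. → (15, 41)
8Q: (15, 41) + (11, 55). λ = (55 - 41)/(11 - 15) ≡ 14/57 mod 61. 57⁻¹ ≡ 15 (mod 61), so λ ≡ 27.
  x = λ² - 15 - 11 = 729 - 26 ≡ 32; y = λ·(15 - 32) - 41 ≡ 49. → (32, 49)
9Q: (32, 49) + (11, 55). λ = (55 - 49)/(11 - 32) ≡ 6/40 mod 61. 40⁻¹ ≡ 29 (mod 61), so λ ≡ 52.
  x = λ² - 32 - 11 = 2704 - 43 ≡ 38; y = λ·(32 - 38) - 49 ≡ 5. → (38, 5)
10Q: (38, 5) + (11, 55). λ = (55 - 5)/(11 - 38) ≡ 50/34 mod 61. 34⁻¹ ≡ 9 (mod 61) since 34·9 = 306 ≡ 1, so λ ≡ 23.
  x = λ² - 38 - 11 = 529 - 49 ≡ 53; y = λ·(38 - 53) - 5 ≡ 16. → (53, 16)
11Q: (53, 16) + (11, 55). λ = (55 - 16)/(11 - 53) ≡ 39/19 mod 61. 19⁻¹ ≡ 45 (mod 61), so λ ≡ 47.
  x = λ² - 53 - 11 = 2209 - 64 ≡ 10; y = λ·(53 - 10) - 16 ≡ 53. → (10, 53)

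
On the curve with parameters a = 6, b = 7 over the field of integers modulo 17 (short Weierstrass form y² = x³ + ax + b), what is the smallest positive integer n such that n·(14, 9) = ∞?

2P: tangent at (14, 9): λ = (3·14² + 6)/(2·9) ≡ 16/1. 1⁻¹ ≡ 1 (mod 17), so λ ≡ 16·1 ≡ 16.
  x = λ² - 14 - 14 = 256 - 28 ≡ 7; y = λ·(14 - 7) - 9 ≡ 1. → (7, 1)
3P: (7, 1) + (14, 9). λ = (9 - 1)/(14 - 7) ≡ 8/7 mod 17. 7⁻¹ ≡ 5 (mod 17), so λ ≡ 6.
  x = λ² - 7 - 14 = 36 - 21 ≡ 15; y = λ·(7 - 15) - 1 ≡ 2. → (15, 2)
4P: (15, 2) + (14, 9). λ = (9 - 2)/(14 - 15) ≡ 7/16 mod 17. 16⁻¹ ≡ 16 (mod 17), so λ ≡ 10.
  x = λ² - 15 - 14 = 100 - 29 ≡ 3; y = λ·(15 - 3) - 2 ≡ 16. → (3, 16)
5P: (3, 16) + (14, 9). λ = (9 - 16)/(14 - 3) ≡ 10/11 mod 17. 11⁻¹ ≡ 14 (mod 17), so λ ≡ 4.
  x = λ² - 3 - 14 = 16 - 17 ≡ 16; y = λ·(3 - 16) - 16 ≡ 0. → (16, 0)
6P: (16, 0) + (14, 9). λ = (9 - 0)/(14 - 16) ≡ 9/15 mod 17. 15⁻¹ ≡ 8 (mod 17), so λ ≡ 4.
  x = λ² - 16 - 14 = 16 - 30 ≡ 3; y = λ·(16 - 3) - 0 ≡ 1. → (3, 1)
7P: (3, 1) + (14, 9). λ = (9 - 1)/(14 - 3) ≡ 8/11 mod 17. 11⁻¹ ≡ 14 (mod 17), so λ ≡ 10.
  x = λ² - 3 - 14 = 100 - 17 ≡ 15; y = λ·(3 - 15) - 1 ≡ 15. → (15, 15)
8P: (15, 15) + (14, 9). λ = (9 - 15)/(14 - 15) ≡ 11/16 mod 17. 16⁻¹ ≡ 16 (mod 17), so λ ≡ 6.
  x = λ² - 15 - 14 = 36 - 29 ≡ 7; y = λ·(15 - 7) - 15 ≡ 16. → (7, 16)
9P: (7, 16) + (14, 9). λ = (9 - 16)/(14 - 7) ≡ 10/7 mod 17. 7⁻¹ ≡ 5 (mod 17), so λ ≡ 16.
  x = λ² - 7 - 14 = 256 - 21 ≡ 14; y = λ·(7 - 14) - 16 ≡ 8. → (14, 8)
10P: (14, 8) + (14, 9): same x and y₁ ≡ -y₂, so the sum is ∞.
10P = ∞, so the order is 10.

10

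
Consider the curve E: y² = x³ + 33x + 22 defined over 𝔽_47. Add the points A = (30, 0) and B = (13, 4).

(13, 43)

(30, 0) + (13, 4). λ = (4 - 0)/(13 - 30) ≡ 4/30 mod 47. 30⁻¹ ≡ 11 (mod 47), so λ ≡ 44.
  x = λ² - 30 - 13 = 1936 - 43 ≡ 13; y = λ·(30 - 13) - 0 ≡ 43. → (13, 43)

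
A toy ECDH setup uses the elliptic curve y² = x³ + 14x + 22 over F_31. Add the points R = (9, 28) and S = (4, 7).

(22, 29)

(9, 28) + (4, 7). λ = (7 - 28)/(4 - 9) ≡ 10/26 mod 31. 26⁻¹ ≡ 6 (mod 31), so λ ≡ 29.
  x = λ² - 9 - 4 = 841 - 13 ≡ 22; y = λ·(9 - 22) - 28 ≡ 29. → (22, 29)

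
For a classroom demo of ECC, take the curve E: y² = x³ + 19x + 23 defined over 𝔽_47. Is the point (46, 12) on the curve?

y² = 12² ≡ 3; x³ + 19x + 23 = 98233 ≡ 3 (mod 47). 3 = 3.

yes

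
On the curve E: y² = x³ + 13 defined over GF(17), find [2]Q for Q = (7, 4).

(11, 16)

tangent at (7, 4): λ = (3·7² + 0)/(2·4) ≡ 11/8. 8⁻¹ ≡ 15 (mod 17), so λ ≡ 11·15 ≡ 12.
  x = λ² - 7 - 7 = 144 - 14 ≡ 11; y = λ·(7 - 11) - 4 ≡ 16. → (11, 16)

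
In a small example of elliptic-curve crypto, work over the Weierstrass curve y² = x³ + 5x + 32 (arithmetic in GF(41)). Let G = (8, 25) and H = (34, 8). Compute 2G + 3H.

(21, 3)

First 2G:
Repeated addition: build up to 2G.
2G: tangent at (8, 25): λ = (3·8² + 5)/(2·25) ≡ 33/9. 9⁻¹ ≡ 32 (mod 41) since 9·32 = 288 ≡ 1, so λ ≡ 33·32 ≡ 31.
  x = λ² - 8 - 8 = 961 - 16 ≡ 2; y = λ·(8 - 2) - 25 ≡ 38. → (2, 38)
2G = (2, 38).
Next 3H:
Repeated addition: build up to 3H.
2H: tangent at (34, 8): λ = (3·34² + 5)/(2·8) ≡ 29/16. 16⁻¹ ≡ 18 (mod 41) since 16·18 = 288 ≡ 1, so λ ≡ 29·18 ≡ 30.
  x = λ² - 34 - 34 = 900 - 68 ≡ 12; y = λ·(34 - 12) - 8 ≡ 37. → (12, 37)
3H: (12, 37) + (34, 8). λ = (8 - 37)/(34 - 12) ≡ 12/22 mod 41. 22⁻¹ ≡ 28 (mod 41), so λ ≡ 8.
  x = λ² - 12 - 34 = 64 - 46 ≡ 18; y = λ·(12 - 18) - 37 ≡ 38. → (18, 38)
3H = (18, 38).
Finally 2G + 3H:
(2, 38) + (18, 38). λ = (38 - 38)/(18 - 2) ≡ 0/16 mod 41. 16⁻¹ ≡ 18 (mod 41) since 16·18 = 288 ≡ 1, so λ ≡ 0.
  x = λ² - 2 - 18 = 0 - 20 ≡ 21; y = λ·(2 - 21) - 38 ≡ 3. → (21, 3)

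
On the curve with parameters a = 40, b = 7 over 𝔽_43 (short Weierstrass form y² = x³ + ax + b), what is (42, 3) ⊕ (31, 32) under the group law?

(42, 3) + (31, 32). λ = (32 - 3)/(31 - 42) ≡ 29/32 mod 43. 32⁻¹ ≡ 39 (mod 43), so λ ≡ 13.
  x = λ² - 42 - 31 = 169 - 73 ≡ 10; y = λ·(42 - 10) - 3 ≡ 26. → (10, 26)

(10, 26)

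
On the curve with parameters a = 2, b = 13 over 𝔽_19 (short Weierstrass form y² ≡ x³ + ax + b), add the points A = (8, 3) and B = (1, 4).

(8, 3) + (1, 4). λ = (4 - 3)/(1 - 8) ≡ 1/12 mod 19. 12⁻¹ ≡ 8 (mod 19), so λ ≡ 8.
  x = λ² - 8 - 1 = 64 - 9 ≡ 17; y = λ·(8 - 17) - 3 ≡ 1. → (17, 1)

(17, 1)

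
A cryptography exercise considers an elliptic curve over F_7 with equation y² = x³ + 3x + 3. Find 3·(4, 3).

(1, 0)

Write P = (4, 3).
Repeated addition: build up to 3P.
2P: tangent at (4, 3): λ = (3·4² + 3)/(2·3) ≡ 2/6. 6⁻¹ ≡ 6 (mod 7), so λ ≡ 2·6 ≡ 5.
  x = λ² - 4 - 4 = 25 - 8 ≡ 3; y = λ·(4 - 3) - 3 ≡ 2. → (3, 2)
3P: (3, 2) + (4, 3). λ = (3 - 2)/(4 - 3) ≡ 1/1 mod 7. 1⁻¹ ≡ 1 (mod 7), so λ ≡ 1.
  x = λ² - 3 - 4 = 1 - 7 ≡ 1; y = λ·(3 - 1) - 2 ≡ 0. → (1, 0)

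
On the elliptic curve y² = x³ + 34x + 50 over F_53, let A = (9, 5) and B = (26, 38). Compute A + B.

(17, 20)

(9, 5) + (26, 38). λ = (38 - 5)/(26 - 9) ≡ 33/17 mod 53. 17⁻¹ ≡ 25 (mod 53), so λ ≡ 30.
  x = λ² - 9 - 26 = 900 - 35 ≡ 17; y = λ·(9 - 17) - 5 ≡ 20. → (17, 20)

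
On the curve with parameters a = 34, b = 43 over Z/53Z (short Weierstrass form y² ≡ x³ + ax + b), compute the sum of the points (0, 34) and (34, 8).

(0, 34) + (34, 8). λ = (8 - 34)/(34 - 0) ≡ 27/34 mod 53. 34⁻¹ ≡ 39 (mod 53), so λ ≡ 46.
  x = λ² - 0 - 34 = 2116 - 34 ≡ 15; y = λ·(0 - 15) - 34 ≡ 18. → (15, 18)

(15, 18)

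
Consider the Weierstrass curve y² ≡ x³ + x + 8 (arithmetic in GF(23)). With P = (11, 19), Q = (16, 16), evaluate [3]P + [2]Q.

(11, 19)

First 3P:
Repeated addition: build up to 3P.
2P: tangent at (11, 19): λ = (3·11² + 1)/(2·19) ≡ 19/15. 15⁻¹ ≡ 20 (mod 23) since 15·20 = 300 ≡ 1, so λ ≡ 19·20 ≡ 12.
  x = λ² - 11 - 11 = 144 - 22 ≡ 7; y = λ·(11 - 7) - 19 ≡ 6. → (7, 6)
3P: (7, 6) + (11, 19). λ = (19 - 6)/(11 - 7) ≡ 13/4 mod 23. 4⁻¹ ≡ 6 (mod 23) since 4·6 = 24 ≡ 1, so λ ≡ 9.
  x = λ² - 7 - 11 = 81 - 18 ≡ 17; y = λ·(7 - 17) - 6 ≡ 19. → (17, 19)
3P = (17, 19).
Next 2Q:
Repeated addition: build up to 2Q.
2Q: tangent at (16, 16): λ = (3·16² + 1)/(2·16) ≡ 10/9. 9⁻¹ ≡ 18 (mod 23), so λ ≡ 10·18 ≡ 19.
  x = λ² - 16 - 16 = 361 - 32 ≡ 7; y = λ·(16 - 7) - 16 ≡ 17. → (7, 17)
2Q = (7, 17).
Finally 3P + 2Q:
(17, 19) + (7, 17). λ = (17 - 19)/(7 - 17) ≡ 21/13 mod 23. 13⁻¹ ≡ 16 (mod 23) since 13·16 = 208 ≡ 1, so λ ≡ 14.
  x = λ² - 17 - 7 = 196 - 24 ≡ 11; y = λ·(17 - 11) - 19 ≡ 19. → (11, 19)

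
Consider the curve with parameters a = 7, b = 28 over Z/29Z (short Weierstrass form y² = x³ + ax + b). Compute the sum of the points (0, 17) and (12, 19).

(0, 17) + (12, 19). λ = (19 - 17)/(12 - 0) ≡ 2/12 mod 29. 12⁻¹ ≡ 17 (mod 29) since 12·17 = 204 ≡ 1, so λ ≡ 5.
  x = λ² - 0 - 12 = 25 - 12 ≡ 13; y = λ·(0 - 13) - 17 ≡ 5. → (13, 5)

(13, 5)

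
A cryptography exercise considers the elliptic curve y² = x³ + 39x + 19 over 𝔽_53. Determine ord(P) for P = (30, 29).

2P: tangent at (30, 29): λ = (3·30² + 39)/(2·29) ≡ 36/5. 5⁻¹ ≡ 32 (mod 53) since 5·32 = 160 ≡ 1, so λ ≡ 36·32 ≡ 39.
  x = λ² - 30 - 30 = 1521 - 60 ≡ 30; y = λ·(30 - 30) - 29 ≡ 24. → (30, 24)
3P: (30, 24) + (30, 29): same x and y₁ ≡ -y₂, so the sum is the point at infinity.
3P = the point at infinity, so the order is 3.

3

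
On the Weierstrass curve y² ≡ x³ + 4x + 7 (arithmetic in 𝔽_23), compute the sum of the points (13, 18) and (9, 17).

(13, 18) + (9, 17). λ = (17 - 18)/(9 - 13) ≡ 22/19 mod 23. 19⁻¹ ≡ 17 (mod 23) since 19·17 = 323 ≡ 1, so λ ≡ 6.
  x = λ² - 13 - 9 = 36 - 22 ≡ 14; y = λ·(13 - 14) - 18 ≡ 22. → (14, 22)

(14, 22)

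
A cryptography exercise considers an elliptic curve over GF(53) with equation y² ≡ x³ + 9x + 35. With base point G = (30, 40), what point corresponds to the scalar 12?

(29, 26)

Repeated addition: build up to 12G.
2G: tangent at (30, 40): λ = (3·30² + 9)/(2·40) ≡ 6/27. 27⁻¹ ≡ 2 (mod 53), so λ ≡ 6·2 ≡ 12.
  x = λ² - 30 - 30 = 144 - 60 ≡ 31; y = λ·(30 - 31) - 40 ≡ 1. → (31, 1)
3G: (31, 1) + (30, 40). λ = (40 - 1)/(30 - 31) ≡ 39/52 mod 53. 52⁻¹ ≡ 52 (mod 53), so λ ≡ 14.
  x = λ² - 31 - 30 = 196 - 61 ≡ 29; y = λ·(31 - 29) - 1 ≡ 27. → (29, 27)
4G: (29, 27) + (30, 40). λ = (40 - 27)/(30 - 29) ≡ 13/1 mod 53. 1⁻¹ ≡ 1 (mod 53) since 1·1 = 1 ≡ 1, so λ ≡ 13.
  x = λ² - 29 - 30 = 169 - 59 ≡ 4; y = λ·(29 - 4) - 27 ≡ 33. → (4, 33)
5G: (4, 33) + (30, 40). λ = (40 - 33)/(30 - 4) ≡ 7/26 mod 53. 26⁻¹ ≡ 51 (mod 53) since 26·51 = 1326 ≡ 1, so λ ≡ 39.
  x = λ² - 4 - 30 = 1521 - 34 ≡ 3; y = λ·(4 - 3) - 33 ≡ 6. → (3, 6)
6G: (3, 6) + (30, 40). λ = (40 - 6)/(30 - 3) ≡ 34/27 mod 53. 27⁻¹ ≡ 2 (mod 53) since 27·2 = 54 ≡ 1, so λ ≡ 15.
  x = λ² - 3 - 30 = 225 - 33 ≡ 33; y = λ·(3 - 33) - 6 ≡ 21. → (33, 21)
7G: (33, 21) + (30, 40). λ = (40 - 21)/(30 - 33) ≡ 19/50 mod 53. 50⁻¹ ≡ 35 (mod 53) since 50·35 = 1750 ≡ 1, so λ ≡ 29.
  x = λ² - 33 - 30 = 841 - 63 ≡ 36; y = λ·(33 - 36) - 21 ≡ 51. → (36, 51)
8G: (36, 51) + (30, 40). λ = (40 - 51)/(30 - 36) ≡ 42/47 mod 53. 47⁻¹ ≡ 44 (mod 53), so λ ≡ 46.
  x = λ² - 36 - 30 = 2116 - 66 ≡ 36; y = λ·(36 - 36) - 51 ≡ 2. → (36, 2)
9G: (36, 2) + (30, 40). λ = (40 - 2)/(30 - 36) ≡ 38/47 mod 53. 47⁻¹ ≡ 44 (mod 53) since 47·44 = 2068 ≡ 1, so λ ≡ 29.
  x = λ² - 36 - 30 = 841 - 66 ≡ 33; y = λ·(36 - 33) - 2 ≡ 32. → (33, 32)
10G: (33, 32) + (30, 40). λ = (40 - 32)/(30 - 33) ≡ 8/50 mod 53. 50⁻¹ ≡ 35 (mod 53), so λ ≡ 15.
  x = λ² - 33 - 30 = 225 - 63 ≡ 3; y = λ·(33 - 3) - 32 ≡ 47. → (3, 47)
11G: (3, 47) + (30, 40). λ = (40 - 47)/(30 - 3) ≡ 46/27 mod 53. 27⁻¹ ≡ 2 (mod 53), so λ ≡ 39.
  x = λ² - 3 - 30 = 1521 - 33 ≡ 4; y = λ·(3 - 4) - 47 ≡ 20. → (4, 20)
12G: (4, 20) + (30, 40). λ = (40 - 20)/(30 - 4) ≡ 20/26 mod 53. 26⁻¹ ≡ 51 (mod 53) since 26·51 = 1326 ≡ 1, so λ ≡ 13.
  x = λ² - 4 - 30 = 169 - 34 ≡ 29; y = λ·(4 - 29) - 20 ≡ 26. → (29, 26)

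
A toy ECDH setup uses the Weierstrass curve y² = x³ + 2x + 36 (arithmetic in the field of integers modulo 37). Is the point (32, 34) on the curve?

y² = 34² ≡ 9; x³ + 2x + 36 = 32868 ≡ 12 (mod 37). 9 ≠ 12.

no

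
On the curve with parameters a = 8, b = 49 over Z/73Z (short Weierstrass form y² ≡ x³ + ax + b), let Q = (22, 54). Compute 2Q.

(29, 19)

tangent at (22, 54): λ = (3·22² + 8)/(2·54) ≡ 0/35. 35⁻¹ ≡ 48 (mod 73) since 35·48 = 1680 ≡ 1, so λ ≡ 0·48 ≡ 0.
  x = λ² - 22 - 22 = 0 - 44 ≡ 29; y = λ·(22 - 29) - 54 ≡ 19. → (29, 19)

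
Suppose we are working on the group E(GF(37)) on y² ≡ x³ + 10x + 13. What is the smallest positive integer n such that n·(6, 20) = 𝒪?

11

2P: tangent at (6, 20): λ = (3·6² + 10)/(2·20) ≡ 7/3. 3⁻¹ ≡ 25 (mod 37) since 3·25 = 75 ≡ 1, so λ ≡ 7·25 ≡ 27.
  x = λ² - 6 - 6 = 729 - 12 ≡ 14; y = λ·(6 - 14) - 20 ≡ 23. → (14, 23)
3P: (14, 23) + (6, 20). λ = (20 - 23)/(6 - 14) ≡ 34/29 mod 37. 29⁻¹ ≡ 23 (mod 37) since 29·23 = 667 ≡ 1, so λ ≡ 5.
  x = λ² - 14 - 6 = 25 - 20 ≡ 5; y = λ·(14 - 5) - 23 ≡ 22. → (5, 22)
4P: (5, 22) + (6, 20). λ = (20 - 22)/(6 - 5) ≡ 35/1 mod 37. 1⁻¹ ≡ 1 (mod 37), so λ ≡ 35.
  x = λ² - 5 - 6 = 1225 - 11 ≡ 30; y = λ·(5 - 30) - 22 ≡ 28. → (30, 28)
5P: (30, 28) + (6, 20). λ = (20 - 28)/(6 - 30) ≡ 29/13 mod 37. 13⁻¹ ≡ 20 (mod 37), so λ ≡ 25.
  x = λ² - 30 - 6 = 625 - 36 ≡ 34; y = λ·(30 - 34) - 28 ≡ 20. → (34, 20)
6P: (34, 20) + (6, 20). λ = (20 - 20)/(6 - 34) ≡ 0/9 mod 37. 9⁻¹ ≡ 33 (mod 37), so λ ≡ 0.
  x = λ² - 34 - 6 = 0 - 40 ≡ 34; y = λ·(34 - 34) - 20 ≡ 17. → (34, 17)
7P: (34, 17) + (6, 20). λ = (20 - 17)/(6 - 34) ≡ 3/9 mod 37. 9⁻¹ ≡ 33 (mod 37), so λ ≡ 25.
  x = λ² - 34 - 6 = 625 - 40 ≡ 30; y = λ·(34 - 30) - 17 ≡ 9. → (30, 9)
8P: (30, 9) + (6, 20). λ = (20 - 9)/(6 - 30) ≡ 11/13 mod 37. 13⁻¹ ≡ 20 (mod 37), so λ ≡ 35.
  x = λ² - 30 - 6 = 1225 - 36 ≡ 5; y = λ·(30 - 5) - 9 ≡ 15. → (5, 15)
9P: (5, 15) + (6, 20). λ = (20 - 15)/(6 - 5) ≡ 5/1 mod 37. 1⁻¹ ≡ 1 (mod 37), so λ ≡ 5.
  x = λ² - 5 - 6 = 25 - 11 ≡ 14; y = λ·(5 - 14) - 15 ≡ 14. → (14, 14)
10P: (14, 14) + (6, 20). λ = (20 - 14)/(6 - 14) ≡ 6/29 mod 37. 29⁻¹ ≡ 23 (mod 37) since 29·23 = 667 ≡ 1, so λ ≡ 27.
  x = λ² - 14 - 6 = 729 - 20 ≡ 6; y = λ·(14 - 6) - 14 ≡ 17. → (6, 17)
11P: (6, 17) + (6, 20): same x and y₁ ≡ -y₂, so the sum is 𝒪.
11P = 𝒪, so the order is 11.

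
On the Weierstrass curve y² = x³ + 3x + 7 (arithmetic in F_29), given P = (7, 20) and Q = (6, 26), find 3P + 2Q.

(15, 18)

First 3P:
Repeated addition: build up to 3P.
2P: tangent at (7, 20): λ = (3·7² + 3)/(2·20) ≡ 5/11. 11⁻¹ ≡ 8 (mod 29), so λ ≡ 5·8 ≡ 11.
  x = λ² - 7 - 7 = 121 - 14 ≡ 20; y = λ·(7 - 20) - 20 ≡ 11. → (20, 11)
3P: (20, 11) + (7, 20). λ = (20 - 11)/(7 - 20) ≡ 9/16 mod 29. 16⁻¹ ≡ 20 (mod 29) since 16·20 = 320 ≡ 1, so λ ≡ 6.
  x = λ² - 20 - 7 = 36 - 27 ≡ 9; y = λ·(20 - 9) - 11 ≡ 26. → (9, 26)
3P = (9, 26).
Next 2Q:
Repeated addition: build up to 2Q.
2Q: tangent at (6, 26): λ = (3·6² + 3)/(2·26) ≡ 24/23. 23⁻¹ ≡ 24 (mod 29), so λ ≡ 24·24 ≡ 25.
  x = λ² - 6 - 6 = 625 - 12 ≡ 4; y = λ·(6 - 4) - 26 ≡ 24. → (4, 24)
2Q = (4, 24).
Finally 3P + 2Q:
(9, 26) + (4, 24). λ = (24 - 26)/(4 - 9) ≡ 27/24 mod 29. 24⁻¹ ≡ 23 (mod 29) since 24·23 = 552 ≡ 1, so λ ≡ 12.
  x = λ² - 9 - 4 = 144 - 13 ≡ 15; y = λ·(9 - 15) - 26 ≡ 18. → (15, 18)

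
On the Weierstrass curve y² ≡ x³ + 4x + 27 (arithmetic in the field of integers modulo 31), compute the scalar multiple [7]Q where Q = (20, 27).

(12, 25)

Repeated addition: build up to 7Q.
2Q: tangent at (20, 27): λ = (3·20² + 4)/(2·27) ≡ 26/23. 23⁻¹ ≡ 27 (mod 31) since 23·27 = 621 ≡ 1, so λ ≡ 26·27 ≡ 20.
  x = λ² - 20 - 20 = 400 - 40 ≡ 19; y = λ·(20 - 19) - 27 ≡ 24. → (19, 24)
3Q: (19, 24) + (20, 27). λ = (27 - 24)/(20 - 19) ≡ 3/1 mod 31. 1⁻¹ ≡ 1 (mod 31), so λ ≡ 3.
  x = λ² - 19 - 20 = 9 - 39 ≡ 1; y = λ·(19 - 1) - 24 ≡ 30. → (1, 30)
4Q: (1, 30) + (20, 27). λ = (27 - 30)/(20 - 1) ≡ 28/19 mod 31. 19⁻¹ ≡ 18 (mod 31) since 19·18 = 342 ≡ 1, so λ ≡ 8.
  x = λ² - 1 - 20 = 64 - 21 ≡ 12; y = λ·(1 - 12) - 30 ≡ 6. → (12, 6)
5Q: (12, 6) + (20, 27). λ = (27 - 6)/(20 - 12) ≡ 21/8 mod 31. 8⁻¹ ≡ 4 (mod 31), so λ ≡ 22.
  x = λ² - 12 - 20 = 484 - 32 ≡ 18; y = λ·(12 - 18) - 6 ≡ 17. → (18, 17)
6Q: (18, 17) + (20, 27). λ = (27 - 17)/(20 - 18) ≡ 10/2 mod 31. 2⁻¹ ≡ 16 (mod 31) since 2·16 = 32 ≡ 1, so λ ≡ 5.
  x = λ² - 18 - 20 = 25 - 38 ≡ 18; y = λ·(18 - 18) - 17 ≡ 14. → (18, 14)
7Q: (18, 14) + (20, 27). λ = (27 - 14)/(20 - 18) ≡ 13/2 mod 31. 2⁻¹ ≡ 16 (mod 31) since 2·16 = 32 ≡ 1, so λ ≡ 22.
  x = λ² - 18 - 20 = 484 - 38 ≡ 12; y = λ·(18 - 12) - 14 ≡ 25. → (12, 25)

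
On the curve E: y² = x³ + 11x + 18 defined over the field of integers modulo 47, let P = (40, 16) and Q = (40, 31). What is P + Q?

O

The two points share x = 40 and their y-coordinates satisfy 16 + 31 ≡ 0 (mod 47), so they are inverses. Their sum is O.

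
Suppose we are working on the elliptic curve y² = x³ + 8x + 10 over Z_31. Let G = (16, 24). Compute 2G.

tangent at (16, 24): λ = (3·16² + 8)/(2·24) ≡ 1/17. 17⁻¹ ≡ 11 (mod 31), so λ ≡ 1·11 ≡ 11.
  x = λ² - 16 - 16 = 121 - 32 ≡ 27; y = λ·(16 - 27) - 24 ≡ 10. → (27, 10)

(27, 10)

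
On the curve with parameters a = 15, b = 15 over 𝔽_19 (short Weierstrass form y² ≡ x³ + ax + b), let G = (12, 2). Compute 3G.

Repeated addition: build up to 3G.
2G: tangent at (12, 2): λ = (3·12² + 15)/(2·2) ≡ 10/4. 4⁻¹ ≡ 5 (mod 19) since 4·5 = 20 ≡ 1, so λ ≡ 10·5 ≡ 12.
  x = λ² - 12 - 12 = 144 - 24 ≡ 6; y = λ·(12 - 6) - 2 ≡ 13. → (6, 13)
3G: (6, 13) + (12, 2). λ = (2 - 13)/(12 - 6) ≡ 8/6 mod 19. 6⁻¹ ≡ 16 (mod 19), so λ ≡ 14.
  x = λ² - 6 - 12 = 196 - 18 ≡ 7; y = λ·(6 - 7) - 13 ≡ 11. → (7, 11)

(7, 11)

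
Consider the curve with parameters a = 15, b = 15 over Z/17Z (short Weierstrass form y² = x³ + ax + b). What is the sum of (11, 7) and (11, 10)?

O

The two points share x = 11 and their y-coordinates satisfy 7 + 10 ≡ 0 (mod 17), so they are inverses. Their sum is 𝒪.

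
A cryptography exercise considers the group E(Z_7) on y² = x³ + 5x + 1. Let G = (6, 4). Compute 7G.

(4, 6)

Double-and-add on 7 = (111)₂. Start with G = (6, 4) for the leading 1-bit.
double: tangent at (6, 4): λ = (3·6² + 5)/(2·4) ≡ 1/1. 1⁻¹ ≡ 1 (mod 7) since 1·1 = 1 ≡ 1, so λ ≡ 1·1 ≡ 1.
  x = λ² - 6 - 6 = 1 - 12 ≡ 3; y = λ·(6 - 3) - 4 ≡ 6. → (3, 6)
add G: (3, 6) + (6, 4). λ = (4 - 6)/(6 - 3) ≡ 5/3 mod 7. 3⁻¹ ≡ 5 (mod 7) since 3·5 = 15 ≡ 1, so λ ≡ 4.
  x = λ² - 3 - 6 = 16 - 9 ≡ 0; y = λ·(3 - 0) - 6 ≡ 6. → (0, 6)
double: tangent at (0, 6): λ = (3·0² + 5)/(2·6) ≡ 5/5. 5⁻¹ ≡ 3 (mod 7) since 5·3 = 15 ≡ 1, so λ ≡ 5·3 ≡ 1.
  x = λ² - 0 - 0 = 1 - 0 ≡ 1; y = λ·(0 - 1) - 6 ≡ 0. → (1, 0)
add G: (1, 0) + (6, 4). λ = (4 - 0)/(6 - 1) ≡ 4/5 mod 7. 5⁻¹ ≡ 3 (mod 7) since 5·3 = 15 ≡ 1, so λ ≡ 5.
  x = λ² - 1 - 6 = 25 - 7 ≡ 4; y = λ·(1 - 4) - 0 ≡ 6. → (4, 6)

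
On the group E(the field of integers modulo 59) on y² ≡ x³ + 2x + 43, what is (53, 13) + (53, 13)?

(10, 1)

tangent at (53, 13): λ = (3·53² + 2)/(2·13) ≡ 51/26. 26⁻¹ ≡ 25 (mod 59) since 26·25 = 650 ≡ 1, so λ ≡ 51·25 ≡ 36.
  x = λ² - 53 - 53 = 1296 - 106 ≡ 10; y = λ·(53 - 10) - 13 ≡ 1. → (10, 1)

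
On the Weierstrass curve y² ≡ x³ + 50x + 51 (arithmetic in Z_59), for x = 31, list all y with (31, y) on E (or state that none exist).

x³ + 50x + 51 = 31392 ≡ 4 (mod 59).
Square roots of 4 mod 59: 2 and 57 (since 2² = 4 ≡ 4).

2, 57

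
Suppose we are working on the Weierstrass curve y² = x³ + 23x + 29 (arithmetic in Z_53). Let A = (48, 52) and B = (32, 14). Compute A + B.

(1, 0)

(48, 52) + (32, 14). λ = (14 - 52)/(32 - 48) ≡ 15/37 mod 53. 37⁻¹ ≡ 43 (mod 53), so λ ≡ 9.
  x = λ² - 48 - 32 = 81 - 80 ≡ 1; y = λ·(48 - 1) - 52 ≡ 0. → (1, 0)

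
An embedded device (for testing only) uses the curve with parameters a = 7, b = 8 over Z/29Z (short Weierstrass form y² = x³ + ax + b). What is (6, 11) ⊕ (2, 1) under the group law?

(6, 11) + (2, 1). λ = (1 - 11)/(2 - 6) ≡ 19/25 mod 29. 25⁻¹ ≡ 7 (mod 29), so λ ≡ 17.
  x = λ² - 6 - 2 = 289 - 8 ≡ 20; y = λ·(6 - 20) - 11 ≡ 12. → (20, 12)

(20, 12)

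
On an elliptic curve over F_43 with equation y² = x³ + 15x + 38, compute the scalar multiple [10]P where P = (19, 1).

(19, 1)

Double-and-add on 10 = (1010)₂. Start with P = (19, 1) for the leading 1-bit.
double: tangent at (19, 1): λ = (3·19² + 15)/(2·1) ≡ 23/2. 2⁻¹ ≡ 22 (mod 43) since 2·22 = 44 ≡ 1, so λ ≡ 23·22 ≡ 33.
  x = λ² - 19 - 19 = 1089 - 38 ≡ 19; y = λ·(19 - 19) - 1 ≡ 42. → (19, 42)
double: tangent at (19, 42): λ = (3·19² + 15)/(2·42) ≡ 23/41. 41⁻¹ ≡ 21 (mod 43) since 41·21 = 861 ≡ 1, so λ ≡ 23·21 ≡ 10.
  x = λ² - 19 - 19 = 100 - 38 ≡ 19; y = λ·(19 - 19) - 42 ≡ 1. → (19, 1)
add P: tangent at (19, 1): λ = (3·19² + 15)/(2·1) ≡ 23/2. 2⁻¹ ≡ 22 (mod 43), so λ ≡ 23·22 ≡ 33.
  x = λ² - 19 - 19 = 1089 - 38 ≡ 19; y = λ·(19 - 19) - 1 ≡ 42. → (19, 42)
double: tangent at (19, 42): λ = (3·19² + 15)/(2·42) ≡ 23/41. 41⁻¹ ≡ 21 (mod 43) since 41·21 = 861 ≡ 1, so λ ≡ 23·21 ≡ 10.
  x = λ² - 19 - 19 = 100 - 38 ≡ 19; y = λ·(19 - 19) - 42 ≡ 1. → (19, 1)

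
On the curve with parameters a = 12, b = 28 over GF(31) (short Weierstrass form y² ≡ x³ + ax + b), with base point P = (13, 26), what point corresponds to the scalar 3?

Repeated addition: build up to 3P.
2P: tangent at (13, 26): λ = (3·13² + 12)/(2·26) ≡ 23/21. 21⁻¹ ≡ 3 (mod 31) since 21·3 = 63 ≡ 1, so λ ≡ 23·3 ≡ 7.
  x = λ² - 13 - 13 = 49 - 26 ≡ 23; y = λ·(13 - 23) - 26 ≡ 28. → (23, 28)
3P: (23, 28) + (13, 26). λ = (26 - 28)/(13 - 23) ≡ 29/21 mod 31. 21⁻¹ ≡ 3 (mod 31), so λ ≡ 25.
  x = λ² - 23 - 13 = 625 - 36 ≡ 0; y = λ·(23 - 0) - 28 ≡ 20. → (0, 20)

(0, 20)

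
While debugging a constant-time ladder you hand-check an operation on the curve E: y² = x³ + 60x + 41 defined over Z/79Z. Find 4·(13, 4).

Write G = (13, 4).
Repeated addition: build up to 4G.
2G: tangent at (13, 4): λ = (3·13² + 60)/(2·4) ≡ 14/8. 8⁻¹ ≡ 10 (mod 79), so λ ≡ 14·10 ≡ 61.
  x = λ² - 13 - 13 = 3721 - 26 ≡ 61; y = λ·(13 - 61) - 4 ≡ 70. → (61, 70)
3G: (61, 70) + (13, 4). λ = (4 - 70)/(13 - 61) ≡ 13/31 mod 79. 31⁻¹ ≡ 51 (mod 79), so λ ≡ 31.
  x = λ² - 61 - 13 = 961 - 74 ≡ 18; y = λ·(61 - 18) - 70 ≡ 78. → (18, 78)
4G: (18, 78) + (13, 4). λ = (4 - 78)/(13 - 18) ≡ 5/74 mod 79. 74⁻¹ ≡ 63 (mod 79) since 74·63 = 4662 ≡ 1, so λ ≡ 78.
  x = λ² - 18 - 13 = 6084 - 31 ≡ 49; y = λ·(18 - 49) - 78 ≡ 32. → (49, 32)

(49, 32)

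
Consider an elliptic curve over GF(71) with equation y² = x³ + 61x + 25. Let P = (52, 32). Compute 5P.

(22, 4)

Double-and-add on 5 = (101)₂. Start with P = (52, 32) for the leading 1-bit.
double: tangent at (52, 32): λ = (3·52² + 61)/(2·32) ≡ 8/64. 64⁻¹ ≡ 10 (mod 71), so λ ≡ 8·10 ≡ 9.
  x = λ² - 52 - 52 = 81 - 104 ≡ 48; y = λ·(52 - 48) - 32 ≡ 4. → (48, 4)
double: tangent at (48, 4): λ = (3·48² + 61)/(2·4) ≡ 15/8. 8⁻¹ ≡ 9 (mod 71) since 8·9 = 72 ≡ 1, so λ ≡ 15·9 ≡ 64.
  x = λ² - 48 - 48 = 4096 - 96 ≡ 24; y = λ·(48 - 24) - 4 ≡ 41. → (24, 41)
add P: (24, 41) + (52, 32). λ = (32 - 41)/(52 - 24) ≡ 62/28 mod 71. 28⁻¹ ≡ 33 (mod 71), so λ ≡ 58.
  x = λ² - 24 - 52 = 3364 - 76 ≡ 22; y = λ·(24 - 22) - 41 ≡ 4. → (22, 4)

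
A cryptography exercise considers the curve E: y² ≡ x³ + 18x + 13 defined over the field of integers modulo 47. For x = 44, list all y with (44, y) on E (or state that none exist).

x³ + 18x + 13 = 85989 ≡ 26 (mod 47).
26 is a non-residue mod 47; no y exists.

none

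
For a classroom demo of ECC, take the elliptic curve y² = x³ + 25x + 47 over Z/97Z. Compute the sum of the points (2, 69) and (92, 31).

(78, 45)

(2, 69) + (92, 31). λ = (31 - 69)/(92 - 2) ≡ 59/90 mod 97. 90⁻¹ ≡ 83 (mod 97), so λ ≡ 47.
  x = λ² - 2 - 92 = 2209 - 94 ≡ 78; y = λ·(2 - 78) - 69 ≡ 45. → (78, 45)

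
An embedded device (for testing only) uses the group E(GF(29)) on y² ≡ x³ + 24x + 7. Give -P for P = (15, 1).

-(15, 1) = (15, -1 mod 29) = (15, 28).

(15, 28)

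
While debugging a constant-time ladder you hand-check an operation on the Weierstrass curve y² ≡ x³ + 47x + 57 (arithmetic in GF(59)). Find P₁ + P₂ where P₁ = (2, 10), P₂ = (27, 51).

(46, 50)

(2, 10) + (27, 51). λ = (51 - 10)/(27 - 2) ≡ 41/25 mod 59. 25⁻¹ ≡ 26 (mod 59) since 25·26 = 650 ≡ 1, so λ ≡ 4.
  x = λ² - 2 - 27 = 16 - 29 ≡ 46; y = λ·(2 - 46) - 10 ≡ 50. → (46, 50)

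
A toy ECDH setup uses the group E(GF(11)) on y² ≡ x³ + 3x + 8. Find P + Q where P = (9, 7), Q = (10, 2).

(9, 7) + (10, 2). λ = (2 - 7)/(10 - 9) ≡ 6/1 mod 11. 1⁻¹ ≡ 1 (mod 11), so λ ≡ 6.
  x = λ² - 9 - 10 = 36 - 19 ≡ 6; y = λ·(9 - 6) - 7 ≡ 0. → (6, 0)

(6, 0)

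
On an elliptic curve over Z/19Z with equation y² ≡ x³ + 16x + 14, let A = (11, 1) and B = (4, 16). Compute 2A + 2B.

First 2A:
Repeated addition: build up to 2A.
2A: tangent at (11, 1): λ = (3·11² + 16)/(2·1) ≡ 18/2. 2⁻¹ ≡ 10 (mod 19) since 2·10 = 20 ≡ 1, so λ ≡ 18·10 ≡ 9.
  x = λ² - 11 - 11 = 81 - 22 ≡ 2; y = λ·(11 - 2) - 1 ≡ 4. → (2, 4)
2A = (2, 4).
Next 2B:
Repeated addition: build up to 2B.
2B: tangent at (4, 16): λ = (3·4² + 16)/(2·16) ≡ 7/13. 13⁻¹ ≡ 3 (mod 19), so λ ≡ 7·3 ≡ 2.
  x = λ² - 4 - 4 = 4 - 8 ≡ 15; y = λ·(4 - 15) - 16 ≡ 0. → (15, 0)
2B = (15, 0).
Finally 2A + 2B:
(2, 4) + (15, 0). λ = (0 - 4)/(15 - 2) ≡ 15/13 mod 19. 13⁻¹ ≡ 3 (mod 19) since 13·3 = 39 ≡ 1, so λ ≡ 7.
  x = λ² - 2 - 15 = 49 - 17 ≡ 13; y = λ·(2 - 13) - 4 ≡ 14. → (13, 14)

(13, 14)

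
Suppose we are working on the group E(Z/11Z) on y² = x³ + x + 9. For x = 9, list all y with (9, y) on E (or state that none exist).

x³ + 1x + 9 = 747 ≡ 10 (mod 11).
10 is a non-residue mod 11; no y exists.

none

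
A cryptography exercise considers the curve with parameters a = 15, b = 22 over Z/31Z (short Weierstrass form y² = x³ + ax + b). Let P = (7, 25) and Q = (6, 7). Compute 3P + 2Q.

First 3P:
Repeated addition: build up to 3P.
2P: tangent at (7, 25): λ = (3·7² + 15)/(2·25) ≡ 7/19. 19⁻¹ ≡ 18 (mod 31), so λ ≡ 7·18 ≡ 2.
  x = λ² - 7 - 7 = 4 - 14 ≡ 21; y = λ·(7 - 21) - 25 ≡ 9. → (21, 9)
3P: (21, 9) + (7, 25). λ = (25 - 9)/(7 - 21) ≡ 16/17 mod 31. 17⁻¹ ≡ 11 (mod 31), so λ ≡ 21.
  x = λ² - 21 - 7 = 441 - 28 ≡ 10; y = λ·(21 - 10) - 9 ≡ 5. → (10, 5)
3P = (10, 5).
Next 2Q:
Repeated addition: build up to 2Q.
2Q: tangent at (6, 7): λ = (3·6² + 15)/(2·7) ≡ 30/14. 14⁻¹ ≡ 20 (mod 31) since 14·20 = 280 ≡ 1, so λ ≡ 30·20 ≡ 11.
  x = λ² - 6 - 6 = 121 - 12 ≡ 16; y = λ·(6 - 16) - 7 ≡ 7. → (16, 7)
2Q = (16, 7).
Finally 3P + 2Q:
(10, 5) + (16, 7). λ = (7 - 5)/(16 - 10) ≡ 2/6 mod 31. 6⁻¹ ≡ 26 (mod 31), so λ ≡ 21.
  x = λ² - 10 - 16 = 441 - 26 ≡ 12; y = λ·(10 - 12) - 5 ≡ 15. → (12, 15)

(12, 15)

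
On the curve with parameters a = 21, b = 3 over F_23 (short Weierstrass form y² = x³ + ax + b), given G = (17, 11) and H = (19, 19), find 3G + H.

(0, 7)

First 3G:
Repeated addition: build up to 3G.
2G: tangent at (17, 11): λ = (3·17² + 21)/(2·11) ≡ 14/22. 22⁻¹ ≡ 22 (mod 23), so λ ≡ 14·22 ≡ 9.
  x = λ² - 17 - 17 = 81 - 34 ≡ 1; y = λ·(17 - 1) - 11 ≡ 18. → (1, 18)
3G: (1, 18) + (17, 11). λ = (11 - 18)/(17 - 1) ≡ 16/16 mod 23. 16⁻¹ ≡ 13 (mod 23) since 16·13 = 208 ≡ 1, so λ ≡ 1.
  x = λ² - 1 - 17 = 1 - 18 ≡ 6; y = λ·(1 - 6) - 18 ≡ 0. → (6, 0)
3G = (6, 0).
Finally 3G + H:
(6, 0) + (19, 19). λ = (19 - 0)/(19 - 6) ≡ 19/13 mod 23. 13⁻¹ ≡ 16 (mod 23), so λ ≡ 5.
  x = λ² - 6 - 19 = 25 - 25 ≡ 0; y = λ·(6 - 0) - 0 ≡ 7. → (0, 7)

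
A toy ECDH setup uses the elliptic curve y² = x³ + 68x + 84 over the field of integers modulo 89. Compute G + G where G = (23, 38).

(77, 11)

tangent at (23, 38): λ = (3·23² + 68)/(2·38) ≡ 53/76. 76⁻¹ ≡ 41 (mod 89), so λ ≡ 53·41 ≡ 37.
  x = λ² - 23 - 23 = 1369 - 46 ≡ 77; y = λ·(23 - 77) - 38 ≡ 11. → (77, 11)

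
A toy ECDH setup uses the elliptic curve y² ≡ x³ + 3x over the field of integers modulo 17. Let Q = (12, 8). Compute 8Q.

Double-and-add on 8 = (1000)₂. Start with Q = (12, 8) for the leading 1-bit.
double: tangent at (12, 8): λ = (3·12² + 3)/(2·8) ≡ 10/16. 16⁻¹ ≡ 16 (mod 17), so λ ≡ 10·16 ≡ 7.
  x = λ² - 12 - 12 = 49 - 24 ≡ 8; y = λ·(12 - 8) - 8 ≡ 3. → (8, 3)
double: tangent at (8, 3): λ = (3·8² + 3)/(2·3) ≡ 8/6. 6⁻¹ ≡ 3 (mod 17), so λ ≡ 8·3 ≡ 7.
  x = λ² - 8 - 8 = 49 - 16 ≡ 16; y = λ·(8 - 16) - 3 ≡ 9. → (16, 9)
double: tangent at (16, 9): λ = (3·16² + 3)/(2·9) ≡ 6/1. 1⁻¹ ≡ 1 (mod 17), so λ ≡ 6·1 ≡ 6.
  x = λ² - 16 - 16 = 36 - 32 ≡ 4; y = λ·(16 - 4) - 9 ≡ 12. → (4, 12)

(4, 12)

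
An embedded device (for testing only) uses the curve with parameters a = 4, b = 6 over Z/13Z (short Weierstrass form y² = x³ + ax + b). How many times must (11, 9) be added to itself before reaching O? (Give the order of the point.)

2P: tangent at (11, 9): λ = (3·11² + 4)/(2·9) ≡ 3/5. 5⁻¹ ≡ 8 (mod 13), so λ ≡ 3·8 ≡ 11.
  x = λ² - 11 - 11 = 121 - 22 ≡ 8; y = λ·(11 - 8) - 9 ≡ 11. → (8, 11)
3P: (8, 11) + (11, 9). λ = (9 - 11)/(11 - 8) ≡ 11/3 mod 13. 3⁻¹ ≡ 9 (mod 13) since 3·9 = 27 ≡ 1, so λ ≡ 8.
  x = λ² - 8 - 11 = 64 - 19 ≡ 6; y = λ·(8 - 6) - 11 ≡ 5. → (6, 5)
4P: (6, 5) + (11, 9). λ = (9 - 5)/(11 - 6) ≡ 4/5 mod 13. 5⁻¹ ≡ 8 (mod 13) since 5·8 = 40 ≡ 1, so λ ≡ 6.
  x = λ² - 6 - 11 = 36 - 17 ≡ 6; y = λ·(6 - 6) - 5 ≡ 8. → (6, 8)
5P: (6, 8) + (11, 9). λ = (9 - 8)/(11 - 6) ≡ 1/5 mod 13. 5⁻¹ ≡ 8 (mod 13), so λ ≡ 8.
  x = λ² - 6 - 11 = 64 - 17 ≡ 8; y = λ·(6 - 8) - 8 ≡ 2. → (8, 2)
6P: (8, 2) + (11, 9). λ = (9 - 2)/(11 - 8) ≡ 7/3 mod 13. 3⁻¹ ≡ 9 (mod 13), so λ ≡ 11.
  x = λ² - 8 - 11 = 121 - 19 ≡ 11; y = λ·(8 - 11) - 2 ≡ 4. → (11, 4)
7P: (11, 4) + (11, 9): same x and y₁ ≡ -y₂, so the sum is O.
7P = O, so the order is 7.

7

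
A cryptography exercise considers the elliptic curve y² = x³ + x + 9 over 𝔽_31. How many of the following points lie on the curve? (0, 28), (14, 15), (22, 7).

2

(0, 28): 28² ≡ 9, rhs ≡ 9 → on.
(14, 15): 15² ≡ 8, rhs ≡ 8 → on.
(22, 7): 7² ≡ 18, rhs ≡ 15 → off.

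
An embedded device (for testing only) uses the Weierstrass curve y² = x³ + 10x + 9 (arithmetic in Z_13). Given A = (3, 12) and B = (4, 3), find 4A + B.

(8, 4)

First 4A:
Double-and-add on 4 = (100)₂. Start with A = (3, 12) for the leading 1-bit.
double: tangent at (3, 12): λ = (3·3² + 10)/(2·12) ≡ 11/11. 11⁻¹ ≡ 6 (mod 13), so λ ≡ 11·6 ≡ 1.
  x = λ² - 3 - 3 = 1 - 6 ≡ 8; y = λ·(3 - 8) - 12 ≡ 9. → (8, 9)
double: tangent at (8, 9): λ = (3·8² + 10)/(2·9) ≡ 7/5. 5⁻¹ ≡ 8 (mod 13), so λ ≡ 7·8 ≡ 4.
  x = λ² - 8 - 8 = 16 - 16 ≡ 0; y = λ·(8 - 0) - 9 ≡ 10. → (0, 10)
4A = (0, 10).
Finally 4A + B:
(0, 10) + (4, 3). λ = (3 - 10)/(4 - 0) ≡ 6/4 mod 13. 4⁻¹ ≡ 10 (mod 13) since 4·10 = 40 ≡ 1, so λ ≡ 8.
  x = λ² - 0 - 4 = 64 - 4 ≡ 8; y = λ·(0 - 8) - 10 ≡ 4. → (8, 4)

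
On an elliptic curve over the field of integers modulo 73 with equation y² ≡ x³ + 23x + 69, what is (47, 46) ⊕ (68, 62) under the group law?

(47, 46) + (68, 62). λ = (62 - 46)/(68 - 47) ≡ 16/21 mod 73. 21⁻¹ ≡ 7 (mod 73), so λ ≡ 39.
  x = λ² - 47 - 68 = 1521 - 115 ≡ 19; y = λ·(47 - 19) - 46 ≡ 24. → (19, 24)

(19, 24)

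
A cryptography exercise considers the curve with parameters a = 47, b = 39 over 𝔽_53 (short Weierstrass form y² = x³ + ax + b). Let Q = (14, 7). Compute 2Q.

(15, 12)

tangent at (14, 7): λ = (3·14² + 47)/(2·7) ≡ 52/14. 14⁻¹ ≡ 19 (mod 53), so λ ≡ 52·19 ≡ 34.
  x = λ² - 14 - 14 = 1156 - 28 ≡ 15; y = λ·(14 - 15) - 7 ≡ 12. → (15, 12)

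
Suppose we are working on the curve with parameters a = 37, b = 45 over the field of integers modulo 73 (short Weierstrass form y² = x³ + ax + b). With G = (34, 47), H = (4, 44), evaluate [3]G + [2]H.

First 3G:
Repeated addition: build up to 3G.
2G: tangent at (34, 47): λ = (3·34² + 37)/(2·47) ≡ 1/21. 21⁻¹ ≡ 7 (mod 73) since 21·7 = 147 ≡ 1, so λ ≡ 1·7 ≡ 7.
  x = λ² - 34 - 34 = 49 - 68 ≡ 54; y = λ·(34 - 54) - 47 ≡ 32. → (54, 32)
3G: (54, 32) + (34, 47). λ = (47 - 32)/(34 - 54) ≡ 15/53 mod 73. 53⁻¹ ≡ 62 (mod 73) since 53·62 = 3286 ≡ 1, so λ ≡ 54.
  x = λ² - 54 - 34 = 2916 - 88 ≡ 54; y = λ·(54 - 54) - 32 ≡ 41. → (54, 41)
3G = (54, 41).
Next 2H:
Repeated addition: build up to 2H.
2H: tangent at (4, 44): λ = (3·4² + 37)/(2·44) ≡ 12/15. 15⁻¹ ≡ 39 (mod 73) since 15·39 = 585 ≡ 1, so λ ≡ 12·39 ≡ 30.
  x = λ² - 4 - 4 = 900 - 8 ≡ 16; y = λ·(4 - 16) - 44 ≡ 34. → (16, 34)
2H = (16, 34).
Finally 3G + 2H:
(54, 41) + (16, 34). λ = (34 - 41)/(16 - 54) ≡ 66/35 mod 73. 35⁻¹ ≡ 48 (mod 73), so λ ≡ 29.
  x = λ² - 54 - 16 = 841 - 70 ≡ 41; y = λ·(54 - 41) - 41 ≡ 44. → (41, 44)

(41, 44)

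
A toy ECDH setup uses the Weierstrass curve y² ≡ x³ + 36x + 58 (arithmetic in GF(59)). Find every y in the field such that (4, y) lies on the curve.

none

x³ + 36x + 58 = 266 ≡ 30 (mod 59).
30 is a non-residue mod 59; no y exists.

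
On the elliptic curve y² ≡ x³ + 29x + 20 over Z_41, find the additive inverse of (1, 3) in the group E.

(1, 38)

-(1, 3) = (1, -3 mod 41) = (1, 38).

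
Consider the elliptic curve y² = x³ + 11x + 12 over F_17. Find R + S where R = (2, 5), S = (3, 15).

(10, 0)

(2, 5) + (3, 15). λ = (15 - 5)/(3 - 2) ≡ 10/1 mod 17. 1⁻¹ ≡ 1 (mod 17), so λ ≡ 10.
  x = λ² - 2 - 3 = 100 - 5 ≡ 10; y = λ·(2 - 10) - 5 ≡ 0. → (10, 0)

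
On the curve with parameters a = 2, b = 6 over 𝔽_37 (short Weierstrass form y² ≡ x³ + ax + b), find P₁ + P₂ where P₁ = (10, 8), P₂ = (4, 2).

(24, 15)

(10, 8) + (4, 2). λ = (2 - 8)/(4 - 10) ≡ 31/31 mod 37. 31⁻¹ ≡ 6 (mod 37) since 31·6 = 186 ≡ 1, so λ ≡ 1.
  x = λ² - 10 - 4 = 1 - 14 ≡ 24; y = λ·(10 - 24) - 8 ≡ 15. → (24, 15)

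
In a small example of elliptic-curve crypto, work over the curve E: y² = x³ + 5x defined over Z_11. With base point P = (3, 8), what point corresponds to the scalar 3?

Repeated addition: build up to 3P.
2P: tangent at (3, 8): λ = (3·3² + 5)/(2·8) ≡ 10/5. 5⁻¹ ≡ 9 (mod 11) since 5·9 = 45 ≡ 1, so λ ≡ 10·9 ≡ 2.
  x = λ² - 3 - 3 = 4 - 6 ≡ 9; y = λ·(3 - 9) - 8 ≡ 2. → (9, 2)
3P: (9, 2) + (3, 8). λ = (8 - 2)/(3 - 9) ≡ 6/5 mod 11. 5⁻¹ ≡ 9 (mod 11), so λ ≡ 10.
  x = λ² - 9 - 3 = 100 - 12 ≡ 0; y = λ·(9 - 0) - 2 ≡ 0. → (0, 0)

(0, 0)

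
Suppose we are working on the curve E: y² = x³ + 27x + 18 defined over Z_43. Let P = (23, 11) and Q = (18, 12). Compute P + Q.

(23, 11) + (18, 12). λ = (12 - 11)/(18 - 23) ≡ 1/38 mod 43. 38⁻¹ ≡ 17 (mod 43) since 38·17 = 646 ≡ 1, so λ ≡ 17.
  x = λ² - 23 - 18 = 289 - 41 ≡ 33; y = λ·(23 - 33) - 11 ≡ 34. → (33, 34)

(33, 34)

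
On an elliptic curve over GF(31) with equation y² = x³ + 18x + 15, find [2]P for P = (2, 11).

(14, 29)

tangent at (2, 11): λ = (3·2² + 18)/(2·11) ≡ 30/22. 22⁻¹ ≡ 24 (mod 31), so λ ≡ 30·24 ≡ 7.
  x = λ² - 2 - 2 = 49 - 4 ≡ 14; y = λ·(2 - 14) - 11 ≡ 29. → (14, 29)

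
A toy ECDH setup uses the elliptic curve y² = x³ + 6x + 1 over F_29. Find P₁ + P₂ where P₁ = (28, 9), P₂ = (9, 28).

(28, 9) + (9, 28). λ = (28 - 9)/(9 - 28) ≡ 19/10 mod 29. 10⁻¹ ≡ 3 (mod 29), so λ ≡ 28.
  x = λ² - 28 - 9 = 784 - 37 ≡ 22; y = λ·(28 - 22) - 9 ≡ 14. → (22, 14)

(22, 14)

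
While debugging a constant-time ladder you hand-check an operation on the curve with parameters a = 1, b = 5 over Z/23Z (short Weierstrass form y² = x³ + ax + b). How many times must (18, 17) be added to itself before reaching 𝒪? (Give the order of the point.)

2P: tangent at (18, 17): λ = (3·18² + 1)/(2·17) ≡ 7/11. 11⁻¹ ≡ 21 (mod 23), so λ ≡ 7·21 ≡ 9.
  x = λ² - 18 - 18 = 81 - 36 ≡ 22; y = λ·(18 - 22) - 17 ≡ 16. → (22, 16)
3P: (22, 16) + (18, 17). λ = (17 - 16)/(18 - 22) ≡ 1/19 mod 23. 19⁻¹ ≡ 17 (mod 23), so λ ≡ 17.
  x = λ² - 22 - 18 = 289 - 40 ≡ 19; y = λ·(22 - 19) - 16 ≡ 12. → (19, 12)
4P: (19, 12) + (18, 17). λ = (17 - 12)/(18 - 19) ≡ 5/22 mod 23. 22⁻¹ ≡ 22 (mod 23), so λ ≡ 18.
  x = λ² - 19 - 18 = 324 - 37 ≡ 11; y = λ·(19 - 11) - 12 ≡ 17. → (11, 17)
5P: (11, 17) + (18, 17). λ = (17 - 17)/(18 - 11) ≡ 0/7 mod 23. 7⁻¹ ≡ 10 (mod 23), so λ ≡ 0.
  x = λ² - 11 - 18 = 0 - 29 ≡ 17; y = λ·(11 - 17) - 17 ≡ 6. → (17, 6)
6P: (17, 6) + (18, 17). λ = (17 - 6)/(18 - 17) ≡ 11/1 mod 23. 1⁻¹ ≡ 1 (mod 23) since 1·1 = 1 ≡ 1, so λ ≡ 11.
  x = λ² - 17 - 18 = 121 - 35 ≡ 17; y = λ·(17 - 17) - 6 ≡ 17. → (17, 17)
7P: (17, 17) + (18, 17). λ = (17 - 17)/(18 - 17) ≡ 0/1 mod 23. 1⁻¹ ≡ 1 (mod 23) since 1·1 = 1 ≡ 1, so λ ≡ 0.
  x = λ² - 17 - 18 = 0 - 35 ≡ 11; y = λ·(17 - 11) - 17 ≡ 6. → (11, 6)
8P: (11, 6) + (18, 17). λ = (17 - 6)/(18 - 11) ≡ 11/7 mod 23. 7⁻¹ ≡ 10 (mod 23), so λ ≡ 18.
  x = λ² - 11 - 18 = 324 - 29 ≡ 19; y = λ·(11 - 19) - 6 ≡ 11. → (19, 11)
9P: (19, 11) + (18, 17). λ = (17 - 11)/(18 - 19) ≡ 6/22 mod 23. 22⁻¹ ≡ 22 (mod 23), so λ ≡ 17.
  x = λ² - 19 - 18 = 289 - 37 ≡ 22; y = λ·(19 - 22) - 11 ≡ 7. → (22, 7)
10P: (22, 7) + (18, 17). λ = (17 - 7)/(18 - 22) ≡ 10/19 mod 23. 19⁻¹ ≡ 17 (mod 23) since 19·17 = 323 ≡ 1, so λ ≡ 9.
  x = λ² - 22 - 18 = 81 - 40 ≡ 18; y = λ·(22 - 18) - 7 ≡ 6. → (18, 6)
11P: (18, 6) + (18, 17): same x and y₁ ≡ -y₂, so the sum is 𝒪.
11P = 𝒪, so the order is 11.

11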